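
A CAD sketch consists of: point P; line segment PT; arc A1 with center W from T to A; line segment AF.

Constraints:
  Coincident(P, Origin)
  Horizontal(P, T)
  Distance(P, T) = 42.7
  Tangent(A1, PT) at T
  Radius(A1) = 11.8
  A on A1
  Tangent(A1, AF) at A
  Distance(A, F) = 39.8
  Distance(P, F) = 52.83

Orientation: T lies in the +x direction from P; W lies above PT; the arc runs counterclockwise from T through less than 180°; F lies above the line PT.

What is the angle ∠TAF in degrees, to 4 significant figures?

112.0°

Checks: ∠(WT, TP) = 90.00° ✓; |WT| = 11.80 ✓; |WA| = 11.80 ✓; ∠(WA, AF) = 90.00° ✓; |AF| = 39.80 ✓; |PF| = 52.83 ✓.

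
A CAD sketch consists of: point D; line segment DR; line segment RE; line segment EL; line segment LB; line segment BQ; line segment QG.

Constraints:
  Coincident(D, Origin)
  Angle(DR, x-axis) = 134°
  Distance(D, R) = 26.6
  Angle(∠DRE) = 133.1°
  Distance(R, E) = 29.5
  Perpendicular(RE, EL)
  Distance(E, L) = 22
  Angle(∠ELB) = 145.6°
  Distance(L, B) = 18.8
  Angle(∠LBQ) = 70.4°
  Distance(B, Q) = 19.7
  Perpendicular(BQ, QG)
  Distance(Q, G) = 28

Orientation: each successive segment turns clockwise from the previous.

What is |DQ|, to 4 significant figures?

25.57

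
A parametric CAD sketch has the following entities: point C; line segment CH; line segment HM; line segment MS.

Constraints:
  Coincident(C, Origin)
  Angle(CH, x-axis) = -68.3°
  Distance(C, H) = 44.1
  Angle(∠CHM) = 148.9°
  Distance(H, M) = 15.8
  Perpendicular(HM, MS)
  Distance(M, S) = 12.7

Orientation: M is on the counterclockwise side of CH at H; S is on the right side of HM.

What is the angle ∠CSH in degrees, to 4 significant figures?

5.272°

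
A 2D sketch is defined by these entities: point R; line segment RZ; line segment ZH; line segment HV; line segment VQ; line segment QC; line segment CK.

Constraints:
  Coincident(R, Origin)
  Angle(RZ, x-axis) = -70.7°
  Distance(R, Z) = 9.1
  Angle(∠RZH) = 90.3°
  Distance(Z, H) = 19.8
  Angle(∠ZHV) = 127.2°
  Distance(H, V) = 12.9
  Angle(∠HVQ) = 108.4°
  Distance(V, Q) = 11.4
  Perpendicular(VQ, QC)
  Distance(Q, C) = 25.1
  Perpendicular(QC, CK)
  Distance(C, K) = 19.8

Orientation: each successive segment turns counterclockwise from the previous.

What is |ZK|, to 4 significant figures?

15.90

R is at the origin; RZ runs at -70.7° with length 9.1, so Z = (3.008, -8.589). ∠RZH = 90.3° gives ZH at 19.00° from the x-axis; with |ZH| = 19.8, H = (21.73, -2.142). ∠ZHV = 127.2° gives HV at 71.80° from the x-axis; with |HV| = 12.9, V = (25.76, 10.11). ∠HVQ = 108.4° gives VQ at 143.4° from the x-axis; with |VQ| = 11.4, Q = (16.61, 16.91). VQ is perpendicular to QC, so QC runs at -126.6°; with |QC| = 25.1, C = (1.641, -3.241). QC is perpendicular to CK, so CK runs at -36.60°; with |CK| = 19.8, K = (17.54, -15.05). Then |ZK| = |K − Z| = 15.90.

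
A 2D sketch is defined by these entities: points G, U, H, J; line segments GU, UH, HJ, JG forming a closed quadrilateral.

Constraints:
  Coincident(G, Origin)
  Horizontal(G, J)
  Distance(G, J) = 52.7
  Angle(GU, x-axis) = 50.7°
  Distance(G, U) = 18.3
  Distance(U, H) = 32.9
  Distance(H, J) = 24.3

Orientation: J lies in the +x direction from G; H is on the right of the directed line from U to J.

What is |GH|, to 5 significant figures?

33.760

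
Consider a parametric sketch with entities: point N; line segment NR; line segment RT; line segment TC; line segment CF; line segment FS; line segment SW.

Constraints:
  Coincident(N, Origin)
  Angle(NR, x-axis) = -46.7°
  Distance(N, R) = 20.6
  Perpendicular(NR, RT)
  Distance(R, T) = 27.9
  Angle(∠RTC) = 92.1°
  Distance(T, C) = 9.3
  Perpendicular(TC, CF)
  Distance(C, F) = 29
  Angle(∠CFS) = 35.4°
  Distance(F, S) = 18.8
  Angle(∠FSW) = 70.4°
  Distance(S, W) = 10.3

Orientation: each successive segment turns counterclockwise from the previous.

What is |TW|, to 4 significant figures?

13.69

N is at the origin; NR runs at -46.7° with length 20.6, so R = (14.13, -14.99). NR ⟂ RT, so RT runs at 43.30°; with |RT| = 27.9, T = (34.43, 4.142). ∠RTC = 92.1° gives TC at 131.2° from the x-axis; with |TC| = 9.3, C = (28.31, 11.14). TC is perpendicular to CF, so CF runs at -138.8°; with |CF| = 29.0, F = (6.487, -7.962). ∠CFS = 35.4° gives FS at 5.800° from the x-axis; with |FS| = 18.8, S = (25.19, -6.062). ∠FSW = 70.4° gives SW at 115.4° from the x-axis; with |SW| = 10.3, W = (20.77, 3.242). Then |TW| = |W − T| = 13.69.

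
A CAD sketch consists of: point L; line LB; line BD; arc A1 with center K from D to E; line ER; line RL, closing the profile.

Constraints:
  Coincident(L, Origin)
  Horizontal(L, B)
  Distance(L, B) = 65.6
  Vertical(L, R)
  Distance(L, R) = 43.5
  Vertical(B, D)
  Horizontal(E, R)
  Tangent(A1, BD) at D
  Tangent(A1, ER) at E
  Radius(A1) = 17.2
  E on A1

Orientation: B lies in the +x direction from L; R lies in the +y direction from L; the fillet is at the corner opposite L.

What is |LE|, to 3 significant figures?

65.1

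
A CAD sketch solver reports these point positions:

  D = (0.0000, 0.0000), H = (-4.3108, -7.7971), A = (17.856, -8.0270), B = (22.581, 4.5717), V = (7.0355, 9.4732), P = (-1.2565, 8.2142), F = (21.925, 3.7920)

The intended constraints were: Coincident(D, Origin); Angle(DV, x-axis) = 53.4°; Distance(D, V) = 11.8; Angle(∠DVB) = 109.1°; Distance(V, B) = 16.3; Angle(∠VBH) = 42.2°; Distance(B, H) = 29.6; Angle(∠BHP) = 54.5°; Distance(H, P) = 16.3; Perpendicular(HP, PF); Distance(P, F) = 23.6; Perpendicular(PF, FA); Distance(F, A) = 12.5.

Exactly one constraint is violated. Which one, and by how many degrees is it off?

Perpendicular(PF, FA) — off by 8.20°.

D = (0.00, 0.00) ✓; DV at 53.40° ✓; |DV| = 11.80 ✓; ∠DVB = 109.1° ✓; |VB| = 16.30 ✓; ∠VBH = 42.20° ✓; |BH| = 29.60 ✓; ∠BHP = 54.50° ✓; |HP| = 16.30 ✓; ∠(HP, PF) = 90.00° ✓; |PF| = 23.60 ✓; ∠(PF, FA) = 98.20° ✗; |FA| = 12.50 ✓.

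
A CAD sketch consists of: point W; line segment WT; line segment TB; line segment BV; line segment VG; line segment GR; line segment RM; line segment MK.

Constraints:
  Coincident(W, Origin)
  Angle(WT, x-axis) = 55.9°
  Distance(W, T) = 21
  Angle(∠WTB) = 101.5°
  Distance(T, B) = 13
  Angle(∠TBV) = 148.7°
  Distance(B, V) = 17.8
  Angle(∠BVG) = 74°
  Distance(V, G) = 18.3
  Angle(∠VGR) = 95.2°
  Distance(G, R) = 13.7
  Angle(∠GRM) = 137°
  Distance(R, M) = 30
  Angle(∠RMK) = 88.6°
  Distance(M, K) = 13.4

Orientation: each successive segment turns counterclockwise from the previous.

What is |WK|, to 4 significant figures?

43.48

∠GRM = 137.0° gives RM at 39.50° from the x-axis; with |RM| = 30.0, M = (22.80, 31.03). ∠RMK = 88.6° gives MK at 130.9° from the x-axis; with |MK| = 13.4, K = (14.02, 41.16). Then |WK| = |K − W| = 43.48.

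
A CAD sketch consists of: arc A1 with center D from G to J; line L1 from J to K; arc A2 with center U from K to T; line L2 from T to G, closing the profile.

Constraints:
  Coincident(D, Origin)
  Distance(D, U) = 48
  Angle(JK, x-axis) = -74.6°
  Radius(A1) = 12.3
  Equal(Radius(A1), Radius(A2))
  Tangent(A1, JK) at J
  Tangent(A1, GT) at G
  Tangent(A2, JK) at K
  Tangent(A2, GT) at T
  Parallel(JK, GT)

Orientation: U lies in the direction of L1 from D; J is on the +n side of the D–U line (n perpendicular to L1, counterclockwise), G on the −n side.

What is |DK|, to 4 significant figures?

49.55

Tangency of A1 to both parallel lines with radius 12.3 puts J and G at D ± 12.3·n: J = (11.86, 3.266), G = (-11.86, -3.266). Equal radii place K and T the same way about U: K = U + 12.3·n = (24.61, -43.01), T = U − 12.3·n = (0.8883, -49.54). Then |DK| = |K − D| = 49.55.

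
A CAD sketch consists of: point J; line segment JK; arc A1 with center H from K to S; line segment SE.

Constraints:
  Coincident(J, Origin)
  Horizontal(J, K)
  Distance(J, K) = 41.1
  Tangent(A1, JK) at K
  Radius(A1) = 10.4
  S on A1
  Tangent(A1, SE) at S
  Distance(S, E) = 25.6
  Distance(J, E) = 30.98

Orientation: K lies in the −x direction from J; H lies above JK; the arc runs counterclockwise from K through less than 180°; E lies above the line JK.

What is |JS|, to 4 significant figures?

32.90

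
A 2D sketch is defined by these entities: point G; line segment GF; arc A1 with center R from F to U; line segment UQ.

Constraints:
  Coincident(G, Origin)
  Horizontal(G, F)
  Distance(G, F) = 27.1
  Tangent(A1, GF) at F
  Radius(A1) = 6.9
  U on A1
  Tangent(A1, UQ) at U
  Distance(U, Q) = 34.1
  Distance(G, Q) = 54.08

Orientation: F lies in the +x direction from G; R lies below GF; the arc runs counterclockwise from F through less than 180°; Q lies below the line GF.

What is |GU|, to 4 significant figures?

23.11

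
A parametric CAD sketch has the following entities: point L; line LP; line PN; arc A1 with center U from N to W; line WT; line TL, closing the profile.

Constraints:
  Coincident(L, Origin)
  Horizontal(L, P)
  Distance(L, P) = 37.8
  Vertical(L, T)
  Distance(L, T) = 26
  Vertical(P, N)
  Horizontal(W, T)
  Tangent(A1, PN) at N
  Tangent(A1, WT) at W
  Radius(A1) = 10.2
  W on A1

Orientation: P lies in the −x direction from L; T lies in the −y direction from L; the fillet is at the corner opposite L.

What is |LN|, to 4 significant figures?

40.97

L is at the origin; LP is horizontal with |LP| = 37.8 and P on the −x side, so P = (-37.80, 0.000). L and T share the same x with |LT| = 26.0 and T on the −y side, so T = (0.000, -26.00). The virtual corner opposite L is at (-37.80, -26.00). Since A1 is tangent to PN there, UN ⟂ PN and the tangent condition forces UW to be normal to WT, with radius 10.2, so the center U sits 10.2 in from both sides at U = (-27.60, -15.80). That places the tangent points at N = (-37.80, -15.80) on PN and W = (-27.60, -26.00) on WT. Then |LN| = |N − L| = 40.97.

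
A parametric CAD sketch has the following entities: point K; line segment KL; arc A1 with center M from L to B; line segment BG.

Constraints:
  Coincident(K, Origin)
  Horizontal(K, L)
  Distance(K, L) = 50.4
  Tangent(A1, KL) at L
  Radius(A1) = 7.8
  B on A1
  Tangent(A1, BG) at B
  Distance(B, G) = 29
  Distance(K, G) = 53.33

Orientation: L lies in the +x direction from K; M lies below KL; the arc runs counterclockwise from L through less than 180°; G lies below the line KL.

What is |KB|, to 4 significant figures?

43.21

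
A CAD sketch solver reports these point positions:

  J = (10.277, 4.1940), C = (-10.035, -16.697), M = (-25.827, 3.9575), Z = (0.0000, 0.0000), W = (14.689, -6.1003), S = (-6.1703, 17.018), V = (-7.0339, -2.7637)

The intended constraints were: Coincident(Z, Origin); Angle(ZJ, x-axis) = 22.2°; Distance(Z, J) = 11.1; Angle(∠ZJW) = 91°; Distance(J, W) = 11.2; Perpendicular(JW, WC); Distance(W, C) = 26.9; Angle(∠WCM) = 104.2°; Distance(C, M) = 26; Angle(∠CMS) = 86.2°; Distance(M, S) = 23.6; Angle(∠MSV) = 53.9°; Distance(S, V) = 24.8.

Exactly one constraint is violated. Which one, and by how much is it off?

Distance(S, V) = 24.8 — off by 5.00.

Z = (0.00, 0.00) ✓; ZJ at 22.20° ✓; |ZJ| = 11.10 ✓; ∠ZJW = 91.00° ✓; |JW| = 11.20 ✓; ∠(JW, WC) = 90.00° ✓; |WC| = 26.90 ✓; ∠WCM = 104.2° ✓; |CM| = 26.00 ✓; ∠CMS = 86.20° ✓; |MS| = 23.60 ✓; ∠MSV = 53.90° ✓; |SV| = 19.80 ✗.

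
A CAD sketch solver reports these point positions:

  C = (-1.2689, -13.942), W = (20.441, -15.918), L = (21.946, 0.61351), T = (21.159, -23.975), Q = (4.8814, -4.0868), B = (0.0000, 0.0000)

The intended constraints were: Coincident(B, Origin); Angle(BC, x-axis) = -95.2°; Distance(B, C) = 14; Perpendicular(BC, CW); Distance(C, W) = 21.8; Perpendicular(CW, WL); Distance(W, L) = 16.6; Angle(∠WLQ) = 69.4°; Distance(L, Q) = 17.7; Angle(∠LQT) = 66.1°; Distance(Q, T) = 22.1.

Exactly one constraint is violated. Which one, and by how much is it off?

Distance(Q, T) = 22.1 — off by 3.60.

B = (0.00, 0.00) ✓; BC at -95.20° ✓; |BC| = 14.00 ✓; ∠(BC, CW) = 90.00° ✓; |CW| = 21.80 ✓; ∠(CW, WL) = 90.00° ✓; |WL| = 16.60 ✓; ∠WLQ = 69.40° ✓; |LQ| = 17.70 ✓; ∠LQT = 66.10° ✓; |QT| = 25.70 ✗.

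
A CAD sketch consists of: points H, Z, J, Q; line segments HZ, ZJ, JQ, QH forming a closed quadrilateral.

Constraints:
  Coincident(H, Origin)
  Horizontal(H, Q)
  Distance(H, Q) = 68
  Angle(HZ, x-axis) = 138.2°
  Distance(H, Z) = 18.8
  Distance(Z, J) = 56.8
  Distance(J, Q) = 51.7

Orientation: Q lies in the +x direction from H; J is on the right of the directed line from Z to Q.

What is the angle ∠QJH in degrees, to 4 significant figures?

97.29°

Checks: |ZJ| = 56.80 ✓; |JQ| = 51.70 ✓.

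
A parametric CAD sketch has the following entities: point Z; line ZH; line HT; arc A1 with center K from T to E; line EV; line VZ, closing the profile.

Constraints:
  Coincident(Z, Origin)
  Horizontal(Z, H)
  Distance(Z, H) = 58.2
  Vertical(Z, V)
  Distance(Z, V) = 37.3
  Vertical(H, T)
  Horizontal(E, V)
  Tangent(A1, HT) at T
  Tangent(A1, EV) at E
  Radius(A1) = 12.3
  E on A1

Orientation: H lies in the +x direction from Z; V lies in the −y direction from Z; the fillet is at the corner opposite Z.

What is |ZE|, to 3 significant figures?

59.1

Z is at the origin; ZH is horizontal with |ZH| = 58.2 and H on the +x side, so H = (58.2, 0.00). ZV is vertical with |ZV| = 37.3 and V on the −y side, so V = (0.00, -37.3). The virtual corner opposite Z is at (58.2, -37.3). A1 meets HT tangentially, so KT is at right angles to HT and tangency of A1 to EV means the radius KE is perpendicular to EV, with radius 12.3, so the center K sits 12.3 in from both sides at K = (45.9, -25.0). That places the tangent points at T = (58.2, -25.0) on HT and E = (45.9, -37.3) on EV. Then |ZE| = |E − Z| = 59.1.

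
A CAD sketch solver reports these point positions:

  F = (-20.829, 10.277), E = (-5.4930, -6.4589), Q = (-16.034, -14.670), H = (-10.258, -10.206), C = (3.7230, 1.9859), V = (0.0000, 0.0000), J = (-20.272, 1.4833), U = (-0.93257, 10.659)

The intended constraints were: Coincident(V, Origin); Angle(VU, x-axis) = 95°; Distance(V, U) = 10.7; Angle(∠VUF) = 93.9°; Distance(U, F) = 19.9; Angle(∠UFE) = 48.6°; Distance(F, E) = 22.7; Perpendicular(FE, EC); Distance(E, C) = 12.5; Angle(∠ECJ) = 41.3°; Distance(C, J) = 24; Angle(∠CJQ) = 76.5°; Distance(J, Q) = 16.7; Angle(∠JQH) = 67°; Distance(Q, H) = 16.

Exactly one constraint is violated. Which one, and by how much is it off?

Distance(Q, H) = 16 — off by 8.70.

V = (0.00, 0.00) ✓; VU at 95.00° ✓; |VU| = 10.70 ✓; ∠VUF = 93.90° ✓; |UF| = 19.90 ✓; ∠UFE = 48.60° ✓; |FE| = 22.70 ✓; ∠(FE, EC) = 90.00° ✓; |EC| = 12.50 ✓; ∠ECJ = 41.30° ✓; |CJ| = 24.00 ✓; ∠CJQ = 76.50° ✓; |JQ| = 16.70 ✓; ∠JQH = 67.00° ✓; |QH| = 7.300 ✗.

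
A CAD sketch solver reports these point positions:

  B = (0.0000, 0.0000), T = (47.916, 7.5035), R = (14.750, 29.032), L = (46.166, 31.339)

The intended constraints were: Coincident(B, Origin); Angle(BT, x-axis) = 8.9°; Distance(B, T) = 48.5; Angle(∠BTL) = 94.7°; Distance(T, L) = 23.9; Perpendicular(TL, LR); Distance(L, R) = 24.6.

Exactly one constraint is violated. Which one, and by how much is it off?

Distance(L, R) = 24.6 — off by 6.90.

B = (0.00, 0.00) ✓; BT at 8.900° ✓; |BT| = 48.50 ✓; ∠BTL = 94.70° ✓; |TL| = 23.90 ✓; ∠(TL, LR) = 90.00° ✓; |LR| = 31.50 ✗.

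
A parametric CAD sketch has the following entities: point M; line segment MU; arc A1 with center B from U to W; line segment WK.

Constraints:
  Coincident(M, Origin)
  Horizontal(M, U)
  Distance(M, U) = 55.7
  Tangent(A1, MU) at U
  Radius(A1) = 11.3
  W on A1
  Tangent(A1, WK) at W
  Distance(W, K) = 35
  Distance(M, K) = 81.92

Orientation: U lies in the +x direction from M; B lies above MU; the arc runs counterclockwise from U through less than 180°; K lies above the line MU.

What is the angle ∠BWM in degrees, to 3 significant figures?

10.6°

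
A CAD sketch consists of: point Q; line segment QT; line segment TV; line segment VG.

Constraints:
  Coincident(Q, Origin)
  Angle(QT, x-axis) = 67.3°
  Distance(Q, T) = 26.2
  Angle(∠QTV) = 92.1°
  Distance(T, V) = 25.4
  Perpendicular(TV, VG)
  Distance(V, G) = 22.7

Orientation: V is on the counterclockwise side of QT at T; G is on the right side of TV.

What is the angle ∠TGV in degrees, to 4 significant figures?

48.21°

∠QTV = 92.1°, so TV runs at 67.3° + (180° − 92.1°) = 155.2° from the x-axis; with |TV| = 25.4, V = T + 25.4·(cos 155.2°, sin 155.2°) = (-12.95, 34.82). TV ⟂ VG; with |VG| = 22.7 on the right of TV, G = V + 22.7·(0.4195, 0.9078) = (-3.425, 55.43). Then cos ∠TGV = GT·GV / (|GT||GV|), giving 48.21°.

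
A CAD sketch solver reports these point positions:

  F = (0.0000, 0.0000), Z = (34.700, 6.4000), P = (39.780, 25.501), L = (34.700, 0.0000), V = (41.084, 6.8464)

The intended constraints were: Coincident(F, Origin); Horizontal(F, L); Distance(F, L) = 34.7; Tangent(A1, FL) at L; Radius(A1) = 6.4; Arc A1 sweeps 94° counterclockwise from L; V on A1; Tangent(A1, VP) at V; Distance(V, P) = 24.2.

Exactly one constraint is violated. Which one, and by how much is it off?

Distance(V, P) = 24.2 — off by 5.50.

F = (0.00, 0.00) ✓; F.y = 0.00, L.y = 0.00 ✓; |FL| = 34.70 ✓; ∠(ZL, LF) = 90.00° ✓; |ZL| = 6.400 ✓; bearing(Z→V) − bearing(Z→L) = 94.00° ✓; |ZV| = 6.400 ✓; ∠(ZV, VP) = 90.00° ✓; |VP| = 18.70 ✗.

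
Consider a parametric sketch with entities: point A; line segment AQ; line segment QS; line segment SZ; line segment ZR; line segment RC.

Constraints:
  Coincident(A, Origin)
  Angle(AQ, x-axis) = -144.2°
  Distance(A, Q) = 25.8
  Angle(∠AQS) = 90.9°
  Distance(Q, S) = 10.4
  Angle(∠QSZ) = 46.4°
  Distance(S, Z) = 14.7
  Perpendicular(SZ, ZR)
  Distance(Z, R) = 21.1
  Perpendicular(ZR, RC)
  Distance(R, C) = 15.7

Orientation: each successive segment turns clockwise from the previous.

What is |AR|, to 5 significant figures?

33.102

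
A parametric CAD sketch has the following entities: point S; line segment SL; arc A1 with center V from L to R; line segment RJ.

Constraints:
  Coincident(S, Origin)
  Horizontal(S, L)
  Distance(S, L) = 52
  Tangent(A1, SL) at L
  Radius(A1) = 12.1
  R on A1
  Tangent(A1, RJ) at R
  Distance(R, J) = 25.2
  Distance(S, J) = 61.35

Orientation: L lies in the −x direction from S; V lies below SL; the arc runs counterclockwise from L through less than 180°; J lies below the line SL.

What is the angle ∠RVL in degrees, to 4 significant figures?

126.2°

Checks: |VL| = 12.10 ✓; |VR| = 12.10 ✓; ∠(VR, RJ) = 90.00° ✓; |RJ| = 25.20 ✓; |SJ| = 61.35 ✓.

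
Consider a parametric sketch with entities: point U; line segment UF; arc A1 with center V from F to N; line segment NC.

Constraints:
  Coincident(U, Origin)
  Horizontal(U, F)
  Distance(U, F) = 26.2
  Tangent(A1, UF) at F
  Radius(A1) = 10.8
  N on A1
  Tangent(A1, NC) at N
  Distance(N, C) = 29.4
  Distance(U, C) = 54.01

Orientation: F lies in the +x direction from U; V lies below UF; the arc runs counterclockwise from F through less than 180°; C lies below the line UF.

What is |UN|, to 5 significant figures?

24.741

U is at the origin; UF is horizontal with |UF| = 26.2 and F on the +x side, so F = (26.200, 0.0000). Tangency of A1 to UF means the radius VF is perpendicular to UF, so V = F + (0, -10.8) = (26.200, -10.800). Since VN ⟂ NC (tangency), |VC| = √(10.8² + 29.4²) = 31.321 regardless of where N sits on A1. So C lies on both circle(U, 54.01) and circle(V, 31.321); the below-UF intersection is C = (35.493, -40.711). N is the foot of the tangent from C: N = (17.624, -17.364).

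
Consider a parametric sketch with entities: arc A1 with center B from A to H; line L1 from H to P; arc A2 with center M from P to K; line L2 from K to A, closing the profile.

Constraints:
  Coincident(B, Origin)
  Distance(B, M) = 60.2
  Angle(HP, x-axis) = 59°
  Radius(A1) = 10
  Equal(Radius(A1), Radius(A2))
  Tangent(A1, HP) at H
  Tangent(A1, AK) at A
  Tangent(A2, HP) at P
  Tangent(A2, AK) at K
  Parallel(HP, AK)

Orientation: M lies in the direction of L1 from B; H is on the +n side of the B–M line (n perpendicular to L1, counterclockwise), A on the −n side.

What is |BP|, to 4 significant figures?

61.02

Tangency of A1 to both parallel lines with radius 10.0 puts H and A at B ± 10.0·n: H = (-8.572, 5.150), A = (8.572, -5.150). Equal radii place P and K the same way about M: P = M + 10.0·n = (22.43, 56.75), K = M − 10.0·n = (39.58, 46.45). Then |BP| = |P − B| = 61.02.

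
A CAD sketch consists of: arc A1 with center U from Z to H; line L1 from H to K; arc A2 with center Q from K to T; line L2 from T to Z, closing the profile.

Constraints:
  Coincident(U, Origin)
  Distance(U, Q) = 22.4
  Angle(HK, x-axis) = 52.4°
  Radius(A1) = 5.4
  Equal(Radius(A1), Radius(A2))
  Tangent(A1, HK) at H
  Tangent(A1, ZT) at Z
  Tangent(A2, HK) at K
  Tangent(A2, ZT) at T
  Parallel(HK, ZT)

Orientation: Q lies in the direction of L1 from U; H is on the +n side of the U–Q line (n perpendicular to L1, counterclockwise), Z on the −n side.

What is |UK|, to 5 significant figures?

23.042

The slot axis is L1's direction at 52.4°, so u = (cos 52.4°, sin 52.4°) = (0.61015, 0.79229) and n = (−sin 52.4°, cos 52.4°) = (-0.79229, 0.61015). U is at the origin and Q lies 22.4 along u from U, so Q = 22.4·u = (13.667, 17.747). Tangency of A1 to both parallel lines with radius 5.4 puts H and Z at U ± 5.4·n: H = (-4.2784, 3.2948), Z = (4.2784, -3.2948). Equal radii place K and T the same way about Q: K = Q + 5.4·n = (9.3889, 21.042), T = Q − 5.4·n = (17.946, 14.453). Then |UK| = |K − U| = 23.042.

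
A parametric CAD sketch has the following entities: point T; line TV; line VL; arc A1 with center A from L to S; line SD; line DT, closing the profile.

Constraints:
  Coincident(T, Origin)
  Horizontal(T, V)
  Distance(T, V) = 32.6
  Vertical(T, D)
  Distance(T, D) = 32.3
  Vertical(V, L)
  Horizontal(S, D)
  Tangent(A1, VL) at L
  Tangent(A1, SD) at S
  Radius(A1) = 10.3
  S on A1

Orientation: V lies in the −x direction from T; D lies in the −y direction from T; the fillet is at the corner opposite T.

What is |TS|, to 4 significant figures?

39.25

The virtual corner opposite T is at (-32.60, -32.30). The tangent condition forces AL to be normal to VL and the tangent condition forces AS to be normal to SD, with radius 10.3, so the center A sits 10.3 in from both sides at A = (-22.30, -22.00). That places the tangent points at L = (-32.60, -22.00) on VL and S = (-22.30, -32.30) on SD. Then |TS| = |S − T| = 39.25.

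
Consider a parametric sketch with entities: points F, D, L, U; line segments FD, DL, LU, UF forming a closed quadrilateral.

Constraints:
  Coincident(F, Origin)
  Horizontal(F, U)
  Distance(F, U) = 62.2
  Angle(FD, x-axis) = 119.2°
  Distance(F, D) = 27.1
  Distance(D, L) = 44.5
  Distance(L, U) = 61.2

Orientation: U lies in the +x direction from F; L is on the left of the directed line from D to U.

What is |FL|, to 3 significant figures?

53.6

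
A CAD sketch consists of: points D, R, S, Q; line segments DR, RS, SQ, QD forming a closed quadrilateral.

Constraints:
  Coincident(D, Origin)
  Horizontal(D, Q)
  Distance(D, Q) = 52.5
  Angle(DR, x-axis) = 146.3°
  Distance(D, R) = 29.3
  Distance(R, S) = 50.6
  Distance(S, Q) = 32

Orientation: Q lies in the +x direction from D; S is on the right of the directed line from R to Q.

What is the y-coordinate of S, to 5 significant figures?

-5.9976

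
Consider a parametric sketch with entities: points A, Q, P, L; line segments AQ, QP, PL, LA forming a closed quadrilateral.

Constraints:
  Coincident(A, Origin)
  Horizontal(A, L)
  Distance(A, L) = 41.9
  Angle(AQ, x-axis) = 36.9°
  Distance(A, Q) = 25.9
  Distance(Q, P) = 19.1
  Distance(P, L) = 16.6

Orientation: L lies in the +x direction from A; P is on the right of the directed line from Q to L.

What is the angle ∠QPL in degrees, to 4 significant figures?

94.56°

A is at the origin; A and L share the same y with |AL| = 41.9 and L in +x, so L = (41.9, 0). AQ runs at 36.9° with |AQ| = 25.9, so Q = (20.71, 15.55). P is determined by |QP| = 19.1 and |PL| = 16.6 together: it lies at the intersection of circle(Q, 19.1) and circle(L, 16.6). With |QL| = 26.28, the foot of the radical line on QL is 14.84 from Q and the perpendicular offset is √(19.1² − 14.84²) = 12.03. Taking the right-of-QL solution: P = (25.56, -2.924).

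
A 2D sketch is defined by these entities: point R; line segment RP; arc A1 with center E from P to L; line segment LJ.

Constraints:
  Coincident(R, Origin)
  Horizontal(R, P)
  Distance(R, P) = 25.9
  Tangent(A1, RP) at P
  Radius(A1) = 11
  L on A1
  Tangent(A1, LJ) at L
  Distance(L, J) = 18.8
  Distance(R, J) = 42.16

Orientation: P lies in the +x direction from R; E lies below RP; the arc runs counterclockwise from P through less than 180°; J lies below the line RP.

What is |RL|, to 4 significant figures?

23.61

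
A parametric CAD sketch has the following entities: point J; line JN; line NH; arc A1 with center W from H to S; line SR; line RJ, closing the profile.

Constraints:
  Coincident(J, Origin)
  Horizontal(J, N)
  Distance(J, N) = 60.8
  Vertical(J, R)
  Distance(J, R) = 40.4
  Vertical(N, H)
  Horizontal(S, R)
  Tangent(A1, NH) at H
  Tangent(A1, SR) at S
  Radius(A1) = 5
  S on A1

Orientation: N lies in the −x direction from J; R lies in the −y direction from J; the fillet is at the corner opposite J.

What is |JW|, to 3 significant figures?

66.1

J is at the origin; JN is horizontal with |JN| = 60.8 and N on the −x side, so N = (-60.8, 0.00). JR is vertical with |JR| = 40.4 and R on the −y side, so R = (0.00, -40.4). The virtual corner opposite J is at (-60.8, -40.4). Since A1 is tangent to NH there, WH ⟂ NH and A1 meets SR tangentially, so WS is at right angles to SR, with radius 5.0, so the center W sits 5.0 in from both sides at W = (-55.8, -35.4). Then |JW| = |W − J| = 66.1.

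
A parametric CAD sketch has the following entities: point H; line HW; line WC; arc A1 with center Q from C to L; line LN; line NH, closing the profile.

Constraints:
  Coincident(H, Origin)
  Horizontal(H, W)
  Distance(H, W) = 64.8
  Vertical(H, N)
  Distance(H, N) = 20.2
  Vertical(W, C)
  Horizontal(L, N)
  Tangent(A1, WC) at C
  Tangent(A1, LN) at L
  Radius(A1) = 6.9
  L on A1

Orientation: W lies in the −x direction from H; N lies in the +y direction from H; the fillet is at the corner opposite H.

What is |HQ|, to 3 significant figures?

59.4

H is at the origin; HW is horizontal with |HW| = 64.8 and W on the −x side, so W = (-64.8, 0.00). H and N share the same x with |HN| = 20.2 and N on the +y side, so N = (0.00, 20.2). The virtual corner opposite H is at (-64.8, 20.2). Since A1 is tangent to WC there, QC ⟂ WC and the tangent condition forces QL to be normal to LN, with radius 6.9, so the center Q sits 6.9 in from both sides at Q = (-57.9, 13.3). Then |HQ| = |Q − H| = 59.4.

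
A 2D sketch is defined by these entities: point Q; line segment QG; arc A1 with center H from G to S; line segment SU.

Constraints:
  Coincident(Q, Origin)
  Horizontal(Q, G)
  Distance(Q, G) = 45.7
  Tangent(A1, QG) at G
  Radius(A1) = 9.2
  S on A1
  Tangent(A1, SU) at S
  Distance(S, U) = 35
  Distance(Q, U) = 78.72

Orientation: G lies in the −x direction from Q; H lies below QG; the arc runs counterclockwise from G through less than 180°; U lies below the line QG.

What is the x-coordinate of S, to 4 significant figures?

-53.86

Q is at the origin; Q and G share the same y with |QG| = 45.7 and G on the −x side, so G = (-45.70, 0.000). A1 meets QG tangentially, so HG is at right angles to QG, so H = G + (0, -9.2) = (-45.70, -9.200). Since HS ⟂ SU (tangency), |HU| = √(9.2² + 35.0²) = 36.19 regardless of where S sits on A1. So U lies on both circle(Q, 78.72) and circle(H, 36.19); the below-QG intersection is U = (-69.99, -36.02). S is the foot of the tangent from U: S = (-53.86, -4.960).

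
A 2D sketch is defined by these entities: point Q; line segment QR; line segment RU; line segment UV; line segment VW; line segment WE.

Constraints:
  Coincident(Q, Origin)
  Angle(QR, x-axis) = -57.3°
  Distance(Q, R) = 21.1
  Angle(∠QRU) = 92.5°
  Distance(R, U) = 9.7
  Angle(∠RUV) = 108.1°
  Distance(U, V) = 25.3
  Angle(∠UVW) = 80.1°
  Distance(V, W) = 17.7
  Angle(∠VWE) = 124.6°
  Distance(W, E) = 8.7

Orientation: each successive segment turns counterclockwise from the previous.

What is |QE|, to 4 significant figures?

5.029

Q is at the origin; QR runs at -57.3° with length 21.1, so R = (11.40, -17.76). ∠QRU = 92.5° gives RU at 30.20° from the x-axis; with |RU| = 9.7, U = (19.78, -12.88). ∠RUV = 108.1° gives UV at 102.1° from the x-axis; with |UV| = 25.3, V = (14.48, 11.86). ∠UVW = 80.1° gives VW at -158.0° from the x-axis; with |VW| = 17.7, W = (-1.932, 5.231). ∠VWE = 124.6° gives WE at -102.6° from the x-axis; with |WE| = 8.7, E = (-3.830, -3.260). Then |QE| = |E − Q| = 5.029.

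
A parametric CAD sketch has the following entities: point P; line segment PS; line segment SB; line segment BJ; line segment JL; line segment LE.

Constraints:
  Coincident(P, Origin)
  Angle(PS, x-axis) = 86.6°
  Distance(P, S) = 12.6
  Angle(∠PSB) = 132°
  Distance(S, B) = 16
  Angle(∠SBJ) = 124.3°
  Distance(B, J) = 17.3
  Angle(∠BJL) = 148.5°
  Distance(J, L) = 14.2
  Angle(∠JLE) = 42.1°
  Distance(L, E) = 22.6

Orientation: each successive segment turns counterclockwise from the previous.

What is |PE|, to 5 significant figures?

19.174

∠BJL = 148.5° gives JL at -138.20° from the x-axis; with |JL| = 14.2, L = (-38.094, 11.412). ∠JLE = 42.1° gives LE at -0.30000° from the x-axis; with |LE| = 22.6, E = (-15.494, 11.294). Then |PE| = |E − P| = 19.174.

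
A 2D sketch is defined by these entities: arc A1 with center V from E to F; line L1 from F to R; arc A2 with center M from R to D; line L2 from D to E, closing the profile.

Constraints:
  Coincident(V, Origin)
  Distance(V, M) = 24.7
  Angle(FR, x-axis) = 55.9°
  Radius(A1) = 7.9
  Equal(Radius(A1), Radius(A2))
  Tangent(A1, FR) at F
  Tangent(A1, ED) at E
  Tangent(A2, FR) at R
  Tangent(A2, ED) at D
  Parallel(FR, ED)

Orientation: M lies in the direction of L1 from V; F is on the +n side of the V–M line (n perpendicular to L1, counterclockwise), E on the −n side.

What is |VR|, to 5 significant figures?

25.933

The slot axis is L1's direction at 55.9°, so u = (cos 55.9°, sin 55.9°) = (0.56064, 0.82806) and n = (−sin 55.9°, cos 55.9°) = (-0.82806, 0.56064). V is at the origin and M lies 24.7 along u from V, so M = 24.7·u = (13.848, 20.453). Tangency of A1 to both parallel lines with radius 7.9 puts F and E at V ± 7.9·n: F = (-6.5417, 4.4290), E = (6.5417, -4.4290). Equal radii place R and D the same way about M: R = M + 7.9·n = (7.3061, 24.882), D = M − 7.9·n = (20.389, 16.024). Then |VR| = |R − V| = 25.933.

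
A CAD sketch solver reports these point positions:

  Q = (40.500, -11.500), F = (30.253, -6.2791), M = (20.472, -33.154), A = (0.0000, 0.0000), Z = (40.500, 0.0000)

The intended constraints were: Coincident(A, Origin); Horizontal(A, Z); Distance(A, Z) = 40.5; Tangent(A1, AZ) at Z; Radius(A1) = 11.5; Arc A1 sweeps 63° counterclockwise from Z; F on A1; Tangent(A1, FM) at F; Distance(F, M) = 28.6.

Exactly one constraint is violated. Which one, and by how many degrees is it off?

Tangent(A1, FM) at F — off by 7.00°.

A = (0.00, 0.00) ✓; A.y = 0.00, Z.y = 0.00 ✓; |AZ| = 40.50 ✓; ∠(QZ, ZA) = 90.00° ✓; |QZ| = 11.50 ✓; bearing(Q→F) − bearing(Q→Z) = 63.00° ✓; |QF| = 11.50 ✓; ∠(QF, FM) = 83.00° ✗; |FM| = 28.60 ✓.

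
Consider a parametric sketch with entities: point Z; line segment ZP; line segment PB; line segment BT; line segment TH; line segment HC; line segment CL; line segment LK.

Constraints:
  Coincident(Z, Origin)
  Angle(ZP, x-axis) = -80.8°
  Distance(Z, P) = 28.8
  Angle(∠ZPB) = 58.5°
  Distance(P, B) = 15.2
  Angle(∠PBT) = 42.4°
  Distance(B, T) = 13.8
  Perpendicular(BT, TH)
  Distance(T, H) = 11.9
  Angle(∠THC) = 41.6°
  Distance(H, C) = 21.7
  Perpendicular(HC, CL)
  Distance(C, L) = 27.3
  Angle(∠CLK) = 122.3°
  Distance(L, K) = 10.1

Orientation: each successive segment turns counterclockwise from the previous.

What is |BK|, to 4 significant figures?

35.46

HC is perpendicular to CL, so CL runs at 136.7°; with |CL| = 27.3, L = (-3.005, 4.513). ∠CLK = 122.3° gives LK at -165.6° from the x-axis; with |LK| = 10.1, K = (-12.79, 2.001). Then |BK| = |K − B| = 35.46.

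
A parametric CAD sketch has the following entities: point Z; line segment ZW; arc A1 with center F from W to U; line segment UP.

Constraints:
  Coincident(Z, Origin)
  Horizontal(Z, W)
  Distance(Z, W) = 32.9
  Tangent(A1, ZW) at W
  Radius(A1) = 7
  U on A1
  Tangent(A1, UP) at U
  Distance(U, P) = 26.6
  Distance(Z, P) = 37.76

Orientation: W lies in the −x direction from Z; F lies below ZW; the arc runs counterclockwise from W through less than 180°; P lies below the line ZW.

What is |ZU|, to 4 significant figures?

39.89

Z is at the origin; ZW is horizontal with |ZW| = 32.9 and W on the −x side, so W = (-32.90, 0.000). A1 meets ZW tangentially, so FW is at right angles to ZW, so F = W + (0, -7) = (-32.90, -7.000). Since FU ⟂ UP (tangency), |FP| = √(7.0² + 26.6²) = 27.51 regardless of where U sits on A1. So P lies on both circle(Z, 37.76) and circle(F, 27.51); the below-ZW intersection is P = (-20.64, -31.62). U is the foot of the tangent from P: U = (-38.17, -11.61).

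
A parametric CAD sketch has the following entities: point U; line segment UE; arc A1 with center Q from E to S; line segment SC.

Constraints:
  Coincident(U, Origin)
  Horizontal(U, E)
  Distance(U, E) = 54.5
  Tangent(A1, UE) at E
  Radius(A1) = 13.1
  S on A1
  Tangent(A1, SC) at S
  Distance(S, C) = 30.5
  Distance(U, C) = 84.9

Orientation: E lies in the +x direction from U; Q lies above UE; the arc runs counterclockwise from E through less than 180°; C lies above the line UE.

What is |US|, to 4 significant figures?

67.76

Checks: U = (0.00, 0.00) ✓; |QS| = 13.10 ✓; ∠(QS, SC) = 90.00° ✓; |SC| = 30.50 ✓; |UC| = 84.90 ✓.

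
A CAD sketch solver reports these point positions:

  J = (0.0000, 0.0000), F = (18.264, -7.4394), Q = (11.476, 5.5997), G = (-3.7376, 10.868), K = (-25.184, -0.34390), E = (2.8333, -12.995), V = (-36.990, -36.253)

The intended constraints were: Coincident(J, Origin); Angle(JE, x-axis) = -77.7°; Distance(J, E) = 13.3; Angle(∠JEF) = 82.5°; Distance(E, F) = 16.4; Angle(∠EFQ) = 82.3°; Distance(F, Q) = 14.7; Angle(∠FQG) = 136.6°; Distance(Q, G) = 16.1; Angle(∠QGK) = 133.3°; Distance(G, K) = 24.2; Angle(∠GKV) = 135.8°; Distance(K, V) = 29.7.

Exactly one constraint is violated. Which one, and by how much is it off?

Distance(K, V) = 29.7 — off by 8.10.

J = (0.00, 0.00) ✓; JE at -77.70° ✓; |JE| = 13.30 ✓; ∠JEF = 82.50° ✓; |EF| = 16.40 ✓; ∠EFQ = 82.30° ✓; |FQ| = 14.70 ✓; ∠FQG = 136.6° ✓; |QG| = 16.10 ✓; ∠QGK = 133.3° ✓; |GK| = 24.20 ✓; ∠GKV = 135.8° ✓; |KV| = 37.80 ✗.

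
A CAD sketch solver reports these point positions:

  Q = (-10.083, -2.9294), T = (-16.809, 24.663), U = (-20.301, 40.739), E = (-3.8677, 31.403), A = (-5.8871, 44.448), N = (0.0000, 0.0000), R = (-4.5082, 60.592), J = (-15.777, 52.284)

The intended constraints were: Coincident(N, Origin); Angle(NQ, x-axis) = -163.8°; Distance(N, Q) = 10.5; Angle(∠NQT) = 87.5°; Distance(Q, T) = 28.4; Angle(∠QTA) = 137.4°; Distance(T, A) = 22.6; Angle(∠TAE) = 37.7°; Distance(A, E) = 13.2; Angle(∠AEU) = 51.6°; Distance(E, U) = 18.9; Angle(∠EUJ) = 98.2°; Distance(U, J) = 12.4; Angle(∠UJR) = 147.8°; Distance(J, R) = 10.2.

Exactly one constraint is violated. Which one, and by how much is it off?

Distance(J, R) = 10.2 — off by 3.80.

N = (0.00, 0.00) ✓; NQ at -163.8° ✓; |NQ| = 10.50 ✓; ∠NQT = 87.50° ✓; |QT| = 28.40 ✓; ∠QTA = 137.4° ✓; |TA| = 22.60 ✓; ∠TAE = 37.70° ✓; |AE| = 13.20 ✓; ∠AEU = 51.60° ✓; |EU| = 18.90 ✓; ∠EUJ = 98.20° ✓; |UJ| = 12.40 ✓; ∠UJR = 147.8° ✓; |JR| = 14.00 ✗.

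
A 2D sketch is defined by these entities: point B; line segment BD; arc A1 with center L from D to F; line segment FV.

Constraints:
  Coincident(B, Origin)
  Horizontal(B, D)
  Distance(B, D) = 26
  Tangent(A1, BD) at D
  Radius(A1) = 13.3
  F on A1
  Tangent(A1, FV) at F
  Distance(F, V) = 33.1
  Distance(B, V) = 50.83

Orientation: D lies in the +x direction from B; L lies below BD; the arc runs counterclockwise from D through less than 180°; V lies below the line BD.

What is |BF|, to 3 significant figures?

19.8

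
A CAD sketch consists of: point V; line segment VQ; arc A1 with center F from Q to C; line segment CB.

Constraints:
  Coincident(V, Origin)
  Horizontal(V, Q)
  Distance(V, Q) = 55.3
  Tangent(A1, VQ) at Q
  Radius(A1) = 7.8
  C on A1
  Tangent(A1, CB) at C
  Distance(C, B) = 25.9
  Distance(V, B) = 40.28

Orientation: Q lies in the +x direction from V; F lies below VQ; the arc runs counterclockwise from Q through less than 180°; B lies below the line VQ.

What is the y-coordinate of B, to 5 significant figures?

-23.103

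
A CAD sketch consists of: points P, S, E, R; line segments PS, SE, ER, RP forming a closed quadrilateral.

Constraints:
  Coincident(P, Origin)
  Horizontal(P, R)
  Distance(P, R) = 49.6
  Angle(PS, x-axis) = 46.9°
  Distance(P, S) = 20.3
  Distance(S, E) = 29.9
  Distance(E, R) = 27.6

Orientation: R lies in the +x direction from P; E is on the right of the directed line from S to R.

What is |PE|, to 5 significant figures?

28.271

P is at the origin; PR is horizontal with |PR| = 49.6 and R in +x, so R = (49.6, 0). PS runs at 46.9° with |PS| = 20.3, so S = (13.870, 14.822). E is determined by |SE| = 29.9 and |ER| = 27.6 together: it lies at the intersection of circle(S, 29.9) and circle(R, 27.6). With |SR| = 38.682, the foot of the radical line on SR is 21.050 from S and the perpendicular offset is √(29.9² − 21.050²) = 21.234. Taking the right-of-SR solution: E = (25.178, -12.857).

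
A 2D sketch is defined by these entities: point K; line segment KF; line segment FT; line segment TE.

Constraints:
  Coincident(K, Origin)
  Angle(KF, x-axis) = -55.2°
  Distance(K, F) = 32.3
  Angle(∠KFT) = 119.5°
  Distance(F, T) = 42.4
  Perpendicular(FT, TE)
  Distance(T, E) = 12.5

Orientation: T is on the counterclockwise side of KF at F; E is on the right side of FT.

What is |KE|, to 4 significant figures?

71.06

K is at the origin; KF runs at -55.2° with length 32.3, so F = 32.3·(cos -55.2°, sin -55.2°) = (18.43, -26.52). ∠KFT = 119.5°, so FT runs at -55.2° + (180° − 119.5°) = 5.300° from the x-axis; with |FT| = 42.4, T = F + 42.4·(cos 5.300°, sin 5.300°) = (60.65, -22.61). FT is perpendicular to TE; with |TE| = 12.5 on the right of FT, E = T + 12.5·(0.09237, -0.9957) = (61.81, -35.05). Then |KE| = |E − K| = 71.06.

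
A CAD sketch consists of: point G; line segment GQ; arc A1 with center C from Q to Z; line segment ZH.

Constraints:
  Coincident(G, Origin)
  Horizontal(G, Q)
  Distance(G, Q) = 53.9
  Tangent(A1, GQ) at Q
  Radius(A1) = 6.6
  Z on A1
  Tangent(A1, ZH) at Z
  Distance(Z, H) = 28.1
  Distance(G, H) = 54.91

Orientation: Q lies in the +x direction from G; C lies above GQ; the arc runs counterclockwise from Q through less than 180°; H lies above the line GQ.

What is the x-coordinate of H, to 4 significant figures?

43.49

Checks: G.y = 0.00, Q.y = 0.00 ✓; |CZ| = 6.600 ✓; ∠(CZ, ZH) = 90.00° ✓; |ZH| = 28.10 ✓; |GH| = 54.91 ✓.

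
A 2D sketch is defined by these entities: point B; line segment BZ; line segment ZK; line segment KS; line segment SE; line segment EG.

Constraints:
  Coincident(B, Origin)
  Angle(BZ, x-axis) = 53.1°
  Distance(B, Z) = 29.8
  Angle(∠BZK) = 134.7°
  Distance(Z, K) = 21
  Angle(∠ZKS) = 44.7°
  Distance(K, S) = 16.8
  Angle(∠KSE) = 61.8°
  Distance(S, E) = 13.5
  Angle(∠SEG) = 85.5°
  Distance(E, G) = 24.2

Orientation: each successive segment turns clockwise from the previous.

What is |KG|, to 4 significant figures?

10.01

B is at the origin; BZ runs at 53.1° with length 29.8, so Z = (17.89, 23.83). ∠BZK = 134.7° gives ZK at 7.800° from the x-axis; with |ZK| = 21.0, K = (38.70, 26.68). ∠ZKS = 44.7° gives KS at -127.5° from the x-axis; with |KS| = 16.8, S = (28.47, 13.35). ∠KSE = 61.8° gives SE at 114.3° from the x-axis; with |SE| = 13.5, E = (22.92, 25.66). ∠SEG = 85.5° gives EG at 19.80° from the x-axis; with |EG| = 24.2, G = (45.68, 33.85). Then |KG| = |G − K| = 10.01.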